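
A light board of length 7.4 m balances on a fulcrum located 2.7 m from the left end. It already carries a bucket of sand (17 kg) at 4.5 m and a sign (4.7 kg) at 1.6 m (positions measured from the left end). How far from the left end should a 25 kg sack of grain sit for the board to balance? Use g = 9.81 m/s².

Choose the fulcrum (at 2.7 m from the left end) as the axis so the support reaction has zero arm there.
Bucket of sand: 17 × 9.81 = 166.8 N down at 4.5 m → arm 1.8 m, τ = 166.8 × 1.8 = 300.2 N·m clockwise.
Sign: 4.7 × 9.81 = 46.11 N down at 1.6 m → arm 1.1 m, τ = 46.11 × 1.1 = 50.72 N·m counterclockwise.
Net moment of existing loads = 249.5 N·m clockwise.
The sack of grain weighs 25 × 9.81 = 245.2 N and must supply an equal counterclockwise moment, so its lever arm about the fulcrum is 249.5 / 245.2 = 1.02 m.
That puts it at 2.7 − 1.02 = 1.68 m from the left end.

x ≈ 1.68 m from the left end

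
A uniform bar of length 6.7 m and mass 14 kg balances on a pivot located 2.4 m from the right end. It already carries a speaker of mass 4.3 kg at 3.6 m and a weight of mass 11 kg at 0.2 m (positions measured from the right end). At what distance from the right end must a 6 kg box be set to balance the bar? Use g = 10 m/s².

x ≈ 3.36 m from the right end

About the pivot (at 2.4 m from the right end):
Beam weight: 14 × 10 = 140 N down at 3.35 m → arm 0.95 m, τ = 140 × 0.95 = 133 N·m counterclockwise.
Speaker: 4.3 × 10 = 43 N down at 3.6 m → arm 1.2 m, τ = 43 × 1.2 = 51.6 N·m counterclockwise.
Weight: 11 × 10 = 110 N down at 0.2 m → arm 2.2 m, τ = 110 × 2.2 = 242 N·m clockwise.
Net moment of existing loads = 57.4 N·m clockwise.
The box weighs 6 × 10 = 60 N and must supply an equal counterclockwise moment, so its lever arm about the pivot is 57.4 / 60 = 0.957 m.
That puts it at 2.4 + 0.957 = 3.36 m from the right end.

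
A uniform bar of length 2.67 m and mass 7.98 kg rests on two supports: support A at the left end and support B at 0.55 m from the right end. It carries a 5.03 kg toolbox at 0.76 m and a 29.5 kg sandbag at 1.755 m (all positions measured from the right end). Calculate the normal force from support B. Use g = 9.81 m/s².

R_B ≈ 219 N

Take moments about support A.
Beam weight: 7.98 × 9.81 = 78.28 N down at 1.335 m → arm 1.335 m, τ = 78.28 × 1.335 = 104.5 N·m clockwise.
Toolbox: 5.03 × 9.81 = 49.34 N down at 0.76 m → arm 1.91 m, τ = 49.34 × 1.91 = 94.24 N·m clockwise.
Sandbag: 29.5 × 9.81 = 289.4 N down at 1.755 m → arm 0.915 m, τ = 289.4 × 0.915 = 264.8 N·m clockwise.
Net load moment about support A = 463.5 N·m clockwise.
Reaction R at support B is upward at 0.55 m, arm 2.12 m → moment R × 2.12 counterclockwise.
Balancing moments: R × 2.12 = 463.5, giving R = 219 N.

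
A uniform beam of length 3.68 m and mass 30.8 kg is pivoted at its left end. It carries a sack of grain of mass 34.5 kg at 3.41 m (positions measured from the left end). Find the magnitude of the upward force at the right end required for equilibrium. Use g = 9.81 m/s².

Choose the left end as the axis so the unknown pivot reaction has zero arm there.
Beam weight: 30.8 × 9.81 = 302.1 N down at 1.84 m → arm 1.84 m, τ = 302.1 × 1.84 = 555.9 N·m clockwise.
Sack of grain: 34.5 × 9.81 = 338.4 N down at 3.41 m → arm 3.41 m, τ = 338.4 × 3.41 = 1154 N·m clockwise.
Net moment of the loads = 1710 N·m clockwise.
The upward force F acts at the right end, arm 3.68 m, giving F × 3.68 counterclockwise.
Setting net torque to zero: F × 3.68 = 1710 → F = 1710 / 3.68 = 465 N.

F ≈ 465 N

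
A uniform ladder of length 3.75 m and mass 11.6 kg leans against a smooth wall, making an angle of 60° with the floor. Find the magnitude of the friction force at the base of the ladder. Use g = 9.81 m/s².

Take moments about the foot of the ladder.
Ladder weight 11.6×9.81 = 113.8 N acts at 1.875 m along the ladder; its horizontal arm is 1.875·cos60° = 0.9375 m → τ = 106.7 N·m clockwise.
Wall normal N acts horizontally at the top; its moment arm is the height L sinθ = 3.75·sin60° = 3.248 m, counterclockwise.
Στ = 0 ⇒ N × 3.248 = 106.7 ⇒ N = 32.9 N.
ΣFx = 0: friction at the foot balances the wall's push, so f = N_wall = 32.9 N.

f ≈ 32.9 N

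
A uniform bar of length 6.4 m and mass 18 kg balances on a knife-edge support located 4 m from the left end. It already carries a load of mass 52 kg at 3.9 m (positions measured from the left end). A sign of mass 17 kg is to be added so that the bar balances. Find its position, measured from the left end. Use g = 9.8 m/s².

Sum moments about the knife-edge support (at 4 m from the left end) (the support reaction has zero arm there).
Beam weight: 18 × 9.8 = 176.4 N down at 3.2 m → arm 0.8 m, τ = 176.4 × 0.8 = 141.1 N·m counterclockwise.
Load: 52 × 9.8 = 509.6 N down at 3.9 m → arm 0.1 m, τ = 509.6 × 0.1 = 50.96 N·m counterclockwise.
Net moment of existing loads = 192.1 N·m counterclockwise.
The sign weighs 17 × 9.8 = 166.6 N and must supply an equal clockwise moment, so its lever arm about the knife-edge support is 192.1 / 166.6 = 1.15 m.
That puts it at 4 + 1.15 = 5.15 m from the left end.

x ≈ 5.15 m from the left end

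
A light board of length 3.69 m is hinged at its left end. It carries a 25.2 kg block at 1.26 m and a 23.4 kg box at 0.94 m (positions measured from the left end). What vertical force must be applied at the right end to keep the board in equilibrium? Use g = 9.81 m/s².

Sum moments about the left end (the unknown pivot reaction has zero arm there).
Block: 25.2 × 9.81 = 247.2 N down at 1.26 m → arm 1.26 m, τ = 247.2 × 1.26 = 311.5 N·m clockwise.
Box: 23.4 × 9.81 = 229.6 N down at 0.94 m → arm 0.94 m, τ = 229.6 × 0.94 = 215.8 N·m clockwise.
Net moment of the loads = 527.3 N·m clockwise.
The upward force F acts at the right end, arm 3.69 m, giving F × 3.69 counterclockwise.
Setting net torque to zero: F × 3.69 = 527.3 → F = 527.3 / 3.69 = 143 N.

F ≈ 143 N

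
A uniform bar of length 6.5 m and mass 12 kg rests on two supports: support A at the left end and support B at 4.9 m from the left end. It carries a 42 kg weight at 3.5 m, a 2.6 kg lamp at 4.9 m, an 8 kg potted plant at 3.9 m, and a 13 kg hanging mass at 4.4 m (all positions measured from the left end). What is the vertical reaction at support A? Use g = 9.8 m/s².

Taking torques about support B:
Beam weight: 12 × 9.8 = 117.6 N down at 3.25 m → arm 1.65 m, τ = 117.6 × 1.65 = 194 N·m counterclockwise.
Weight: 42 × 9.8 = 411.6 N down at 3.5 m → arm 1.4 m, τ = 411.6 × 1.4 = 576.2 N·m counterclockwise.
Lamp: acts at the support B, moment arm 0 → no torque.
Potted plant: 8 × 9.8 = 78.4 N down at 3.9 m → arm 1 m, τ = 78.4 × 1 = 78.4 N·m counterclockwise.
Hanging mass: 13 × 9.8 = 127.4 N down at 4.4 m → arm 0.5 m, τ = 127.4 × 0.5 = 63.7 N·m counterclockwise.
Net load moment about support B = 912.3 N·m counterclockwise.
Reaction R at support A is upward at 0 m, arm 4.9 m → moment R × 4.9 clockwise.
Setting net torque to zero: R × 4.9 = 912.3 → R = 186 N.

R_A ≈ 186 N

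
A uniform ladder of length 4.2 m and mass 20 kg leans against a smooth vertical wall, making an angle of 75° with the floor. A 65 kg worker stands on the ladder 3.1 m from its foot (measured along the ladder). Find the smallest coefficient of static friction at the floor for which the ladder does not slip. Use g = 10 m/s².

μ_min ≈ 0.183

Take moments about the foot of the ladder.
Ladder weight 20×10 = 200 N acts at 2.1 m along the ladder; its horizontal arm is 2.1·cos75° = 0.5435 m → τ = 108.7 N·m clockwise.
Worker: 65×10 = 650 N at 3.1 m → arm 0.8023 m → τ = 521.5 N·m clockwise.
Wall normal N acts horizontally at the top; its moment arm is the height L sinθ = 4.2·sin75° = 4.057 m, counterclockwise.
Στ = 0 ⇒ N × 4.057 = 630.2 ⇒ N = 155.3 N.
ΣFx = 0 ⇒ f = N_wall = 155.3 N. ΣFy = 0 ⇒ N_floor = 850 N.
μ_min = f / N_floor = 155.3 / 850 = 0.183.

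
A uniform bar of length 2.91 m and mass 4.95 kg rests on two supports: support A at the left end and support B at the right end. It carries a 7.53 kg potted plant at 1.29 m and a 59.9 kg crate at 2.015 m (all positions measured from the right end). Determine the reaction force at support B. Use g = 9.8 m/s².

R_B ≈ 246 N

Taking torques about support A:
Beam weight: 4.95 × 9.8 = 48.51 N down at 1.455 m → arm 1.455 m, τ = 48.51 × 1.455 = 70.58 N·m clockwise.
Potted plant: 7.53 × 9.8 = 73.79 N down at 1.29 m → arm 1.62 m, τ = 73.79 × 1.62 = 119.5 N·m clockwise.
Crate: 59.9 × 9.8 = 587 N down at 2.015 m → arm 0.895 m, τ = 587 × 0.895 = 525.4 N·m clockwise.
Net load moment about support A = 715.5 N·m clockwise.
Reaction R at support B is upward at 0 m, arm 2.91 m → moment R × 2.91 counterclockwise.
Στ = 0 ⇒ R × 2.91 = 715.5 ⇒ R = 246 N.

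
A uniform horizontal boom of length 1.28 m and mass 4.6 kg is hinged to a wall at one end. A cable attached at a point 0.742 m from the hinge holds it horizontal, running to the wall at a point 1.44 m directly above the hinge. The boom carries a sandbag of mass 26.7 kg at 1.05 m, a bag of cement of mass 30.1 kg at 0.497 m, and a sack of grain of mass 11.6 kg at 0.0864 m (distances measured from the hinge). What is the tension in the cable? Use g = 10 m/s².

T ≈ 712 N

Take moments about the hinge.
Beam weight: 4.6 × 10 = 46 N down at 0.64 m → arm 0.64 m, τ = 46 × 0.64 = 29.44 N·m clockwise.
Sandbag: 26.7 × 10 = 267 N down at 1.05 m → arm 1.05 m, τ = 267 × 1.05 = 280.4 N·m clockwise.
Bag of cement: 30.1 × 10 = 301 N down at 0.497 m → arm 0.497 m, τ = 301 × 0.497 = 149.6 N·m clockwise.
Sack of grain: 11.6 × 10 = 116 N down at 0.0864 m → arm 0.0864 m, τ = 116 × 0.0864 = 10.02 N·m clockwise.
Total clockwise load moment = 469.5 N·m.
The cable tension T acts at 0.742 m; only its component perpendicular to the boom, T sinθ, produces torque. sinθ = h/√(h²+d²) = 1.44/√(1.44²+0.742²) = 0.8889.
Balancing moments: T × 0.742 × 0.8889 = 469.5, giving T = 469.5 / 0.6596 = 712 N.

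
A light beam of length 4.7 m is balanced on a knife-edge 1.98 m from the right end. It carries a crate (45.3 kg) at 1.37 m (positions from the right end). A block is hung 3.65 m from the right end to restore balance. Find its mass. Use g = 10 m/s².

m ≈ 16.5 kg

Choose the knife-edge (at 1.98 m from the right end) as the axis so the support reaction has zero arm there.
Crate: 45.3 × 10 = 453 N down at 1.37 m → arm 0.61 m, τ = 453 × 0.61 = 276.3 N·m clockwise.
Net moment of known loads = 276.3 N·m clockwise.
An unknown mass m at 3.65 m has arm 1.67 m; its moment is m·g·1.67 counterclockwise.
Setting net torque to zero: m × 10 × 1.67 = 276.3 → m = 276.3 / (10 × 1.67) = 16.5 kg.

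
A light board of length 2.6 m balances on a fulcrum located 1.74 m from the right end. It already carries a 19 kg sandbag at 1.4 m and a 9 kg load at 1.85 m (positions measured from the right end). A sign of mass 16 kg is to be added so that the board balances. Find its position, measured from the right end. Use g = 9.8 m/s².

x ≈ 2.08 m from the right end

About the fulcrum (at 1.74 m from the right end):
Sandbag: 19 × 9.8 = 186.2 N down at 1.4 m → arm 0.34 m, τ = 186.2 × 0.34 = 63.31 N·m clockwise.
Load: 9 × 9.8 = 88.2 N down at 1.85 m → arm 0.11 m, τ = 88.2 × 0.11 = 9.702 N·m counterclockwise.
Net moment of existing loads = 53.61 N·m clockwise.
The sign weighs 16 × 9.8 = 156.8 N and must supply an equal counterclockwise moment, so its lever arm about the fulcrum is 53.61 / 156.8 = 0.342 m.
That puts it at 1.74 + 0.342 = 2.08 m from the right end.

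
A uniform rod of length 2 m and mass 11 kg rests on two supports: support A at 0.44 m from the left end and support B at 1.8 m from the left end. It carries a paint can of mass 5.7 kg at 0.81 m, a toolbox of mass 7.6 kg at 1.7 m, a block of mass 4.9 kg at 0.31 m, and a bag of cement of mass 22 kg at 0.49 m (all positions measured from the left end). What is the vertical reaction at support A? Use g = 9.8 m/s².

R_A ≈ 370 N

Sum moments about support B (its reaction then has zero moment arm).
Beam weight: 11 × 9.8 = 107.8 N down at 1 m → arm 0.8 m, τ = 107.8 × 0.8 = 86.24 N·m counterclockwise.
Paint can: 5.7 × 9.8 = 55.86 N down at 0.81 m → arm 0.99 m, τ = 55.86 × 0.99 = 55.3 N·m counterclockwise.
Toolbox: 7.6 × 9.8 = 74.48 N down at 1.7 m → arm 0.1 m, τ = 74.48 × 0.1 = 7.448 N·m counterclockwise.
Block: 4.9 × 9.8 = 48.02 N down at 0.31 m → arm 1.49 m, τ = 48.02 × 1.49 = 71.55 N·m counterclockwise.
Bag of cement: 22 × 9.8 = 215.6 N down at 0.49 m → arm 1.31 m, τ = 215.6 × 1.31 = 282.4 N·m counterclockwise.
Net load moment about support B = 502.9 N·m counterclockwise.
Reaction R at support A is upward at 0.44 m, arm 1.36 m → moment R × 1.36 clockwise.
Balancing moments: R × 1.36 = 502.9, giving R = 370 N.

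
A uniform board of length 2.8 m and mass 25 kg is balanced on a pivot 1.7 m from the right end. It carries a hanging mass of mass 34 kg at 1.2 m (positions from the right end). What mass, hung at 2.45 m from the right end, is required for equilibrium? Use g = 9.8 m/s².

m ≈ 32.7 kg

Sum moments about the pivot (at 1.7 m from the right end) (the support reaction has zero arm there).
Beam weight: 25 × 9.8 = 245 N down at 1.4 m → arm 0.3 m, τ = 245 × 0.3 = 73.5 N·m clockwise.
Hanging mass: 34 × 9.8 = 333.2 N down at 1.2 m → arm 0.5 m, τ = 333.2 × 0.5 = 166.6 N·m clockwise.
Net moment of known loads = 240.1 N·m clockwise.
An unknown mass m at 2.45 m has arm 0.75 m; its moment is m·g·0.75 counterclockwise.
Balancing moments: m × 9.8 × 0.75 = 240.1, giving m = 240.1 / (9.8 × 0.75) = 32.7 kg.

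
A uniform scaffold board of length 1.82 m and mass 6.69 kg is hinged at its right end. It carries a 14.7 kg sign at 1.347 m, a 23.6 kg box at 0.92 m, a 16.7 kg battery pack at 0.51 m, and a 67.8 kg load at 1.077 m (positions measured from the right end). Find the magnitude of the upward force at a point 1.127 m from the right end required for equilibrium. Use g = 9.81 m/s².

F ≈ 1120 N

Choose the right end as the axis so the unknown pivot reaction has zero arm there.
Beam weight: 6.69 × 9.81 = 65.63 N down at 0.91 m → arm 0.91 m, τ = 65.63 × 0.91 = 59.72 N·m counterclockwise.
Sign: 14.7 × 9.81 = 144.2 N down at 1.347 m → arm 1.347 m, τ = 144.2 × 1.347 = 194.2 N·m counterclockwise.
Box: 23.6 × 9.81 = 231.5 N down at 0.92 m → arm 0.92 m, τ = 231.5 × 0.92 = 213 N·m counterclockwise.
Battery pack: 16.7 × 9.81 = 163.8 N down at 0.51 m → arm 0.51 m, τ = 163.8 × 0.51 = 83.54 N·m counterclockwise.
Load: 67.8 × 9.81 = 665.1 N down at 1.077 m → arm 1.077 m, τ = 665.1 × 1.077 = 716.3 N·m counterclockwise.
Net moment of the loads = 1267 N·m counterclockwise.
The upward force F acts at a point 1.127 m from the right end, arm 1.127 m, giving F × 1.127 clockwise.
For rotational equilibrium, F × 1.127 = 1267, so F = 1267 / 1.127 = 1120 N.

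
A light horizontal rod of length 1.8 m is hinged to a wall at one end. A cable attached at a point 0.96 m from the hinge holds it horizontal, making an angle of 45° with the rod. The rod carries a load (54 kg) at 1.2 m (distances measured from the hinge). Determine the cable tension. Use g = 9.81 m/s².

T ≈ 936 N

Taking torques about the hinge:
Load: 54 × 9.81 = 529.7 N down at 1.2 m → arm 1.2 m, τ = 529.7 × 1.2 = 635.6 N·m clockwise.
Total clockwise load moment = 635.6 N·m.
The cable tension T acts at 0.96 m; only its component perpendicular to the rod, T sinθ, produces torque. sin 45° = 0.7071.
Setting net torque to zero: T × 0.96 × 0.7071 = 635.6 → T = 635.6 / 0.6788 = 936 N.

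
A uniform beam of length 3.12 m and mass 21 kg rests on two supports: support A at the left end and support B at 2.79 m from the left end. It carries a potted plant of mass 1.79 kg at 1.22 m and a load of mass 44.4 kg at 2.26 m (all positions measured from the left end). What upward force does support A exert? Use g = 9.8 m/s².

R_A ≈ 183 N

Sum moments about support B (its reaction then has zero moment arm).
Beam weight: 21 × 9.8 = 205.8 N down at 1.56 m → arm 1.23 m, τ = 205.8 × 1.23 = 253.1 N·m counterclockwise.
Potted plant: 1.79 × 9.8 = 17.54 N down at 1.22 m → arm 1.57 m, τ = 17.54 × 1.57 = 27.54 N·m counterclockwise.
Load: 44.4 × 9.8 = 435.1 N down at 2.26 m → arm 0.53 m, τ = 435.1 × 0.53 = 230.6 N·m counterclockwise.
Net load moment about support B = 511.2 N·m counterclockwise.
Reaction R at support A is upward at 0 m, arm 2.79 m → moment R × 2.79 clockwise.
Στ = 0 ⇒ R × 2.79 = 511.2 ⇒ R = 183 N.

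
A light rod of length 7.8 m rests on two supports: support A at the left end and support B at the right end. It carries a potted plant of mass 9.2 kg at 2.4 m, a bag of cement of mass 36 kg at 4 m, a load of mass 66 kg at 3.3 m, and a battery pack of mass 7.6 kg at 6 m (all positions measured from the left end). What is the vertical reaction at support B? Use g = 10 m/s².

About support A:
Potted plant: 9.2 × 10 = 92 N down at 2.4 m → arm 2.4 m, τ = 92 × 2.4 = 220.8 N·m clockwise.
Bag of cement: 36 × 10 = 360 N down at 4 m → arm 4 m, τ = 360 × 4 = 1440 N·m clockwise.
Load: 66 × 10 = 660 N down at 3.3 m → arm 3.3 m, τ = 660 × 3.3 = 2178 N·m clockwise.
Battery pack: 7.6 × 10 = 76 N down at 6 m → arm 6 m, τ = 76 × 6 = 456 N·m clockwise.
Net load moment about support A = 4295 N·m clockwise.
Reaction R at support B is upward at 7.8 m, arm 7.8 m → moment R × 7.8 counterclockwise.
For rotational equilibrium, R × 7.8 = 4295, so R = 551 N.

R_B ≈ 551 N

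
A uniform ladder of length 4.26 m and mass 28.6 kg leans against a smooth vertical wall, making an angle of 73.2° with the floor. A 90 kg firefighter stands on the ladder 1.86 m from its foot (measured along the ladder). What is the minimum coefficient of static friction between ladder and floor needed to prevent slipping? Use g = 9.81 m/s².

Choose the foot of the ladder as the axis so the floor normal and friction both act there and drop out.
Ladder weight 28.6×9.81 = 280.6 N acts at 2.13 m along the ladder; its horizontal arm is 2.13·cos73.2° = 0.6156 m → τ = 172.7 N·m clockwise.
Firefighter: 90×9.81 = 882.9 N at 1.86 m → arm 0.5376 m → τ = 474.6 N·m clockwise.
Wall normal N acts horizontally at the top; its moment arm is the height L sinθ = 4.26·sin73.2° = 4.078 m, counterclockwise.
Setting net torque to zero: N × 4.078 = 647.3 → N = 158.7 N.
ΣFx = 0 ⇒ f = N_wall = 158.7 N. ΣFy = 0 ⇒ N_floor = 1164 N.
μ_min = f / N_floor = 158.7 / 1164 = 0.136.

μ_min ≈ 0.136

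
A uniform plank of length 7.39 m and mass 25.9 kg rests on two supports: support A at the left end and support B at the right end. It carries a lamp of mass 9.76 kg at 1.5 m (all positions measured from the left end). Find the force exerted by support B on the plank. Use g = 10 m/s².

Choose support A as the axis so its reaction then has zero moment arm.
Beam weight: 25.9 × 10 = 259 N down at 3.695 m → arm 3.695 m, τ = 259 × 3.695 = 957 N·m clockwise.
Lamp: 9.76 × 10 = 97.6 N down at 1.5 m → arm 1.5 m, τ = 97.6 × 1.5 = 146.4 N·m clockwise.
Net load moment about support A = 1103 N·m clockwise.
Reaction R at support B is upward at 7.39 m, arm 7.39 m → moment R × 7.39 counterclockwise.
Setting net torque to zero: R × 7.39 = 1103 → R = 149 N.

R_B ≈ 149 N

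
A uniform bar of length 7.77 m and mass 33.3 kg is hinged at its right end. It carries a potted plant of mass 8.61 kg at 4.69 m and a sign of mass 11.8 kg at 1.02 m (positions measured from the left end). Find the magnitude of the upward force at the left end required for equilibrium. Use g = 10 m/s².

Take moments about the right end.
Beam weight: 33.3 × 10 = 333 N down at 3.885 m → arm 3.885 m, τ = 333 × 3.885 = 1294 N·m counterclockwise.
Potted plant: 8.61 × 10 = 86.1 N down at 4.69 m → arm 3.08 m, τ = 86.1 × 3.08 = 265.2 N·m counterclockwise.
Sign: 11.8 × 10 = 118 N down at 1.02 m → arm 6.75 m, τ = 118 × 6.75 = 796.5 N·m counterclockwise.
Net moment of the loads = 2356 N·m counterclockwise.
The upward force F acts at the left end, arm 7.77 m, giving F × 7.77 clockwise.
For rotational equilibrium, F × 7.77 = 2356, so F = 2356 / 7.77 = 303 N.

F ≈ 303 N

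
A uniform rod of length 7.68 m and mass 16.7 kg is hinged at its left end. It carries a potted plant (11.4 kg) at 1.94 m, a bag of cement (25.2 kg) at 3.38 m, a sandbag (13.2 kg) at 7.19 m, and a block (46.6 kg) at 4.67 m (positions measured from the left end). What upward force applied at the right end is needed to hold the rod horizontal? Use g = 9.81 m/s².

F ≈ 618 N

About the left end:
Beam weight: 16.7 × 9.81 = 163.8 N down at 3.84 m → arm 3.84 m, τ = 163.8 × 3.84 = 629 N·m clockwise.
Potted plant: 11.4 × 9.81 = 111.8 N down at 1.94 m → arm 1.94 m, τ = 111.8 × 1.94 = 216.9 N·m clockwise.
Bag of cement: 25.2 × 9.81 = 247.2 N down at 3.38 m → arm 3.38 m, τ = 247.2 × 3.38 = 835.5 N·m clockwise.
Sandbag: 13.2 × 9.81 = 129.5 N down at 7.19 m → arm 7.19 m, τ = 129.5 × 7.19 = 931.1 N·m clockwise.
Block: 46.6 × 9.81 = 457.1 N down at 4.67 m → arm 4.67 m, τ = 457.1 × 4.67 = 2135 N·m clockwise.
Net moment of the loads = 4748 N·m clockwise.
The upward force F acts at the right end, arm 7.68 m, giving F × 7.68 counterclockwise.
Balancing moments: F × 7.68 = 4748, giving F = 4748 / 7.68 = 618 N.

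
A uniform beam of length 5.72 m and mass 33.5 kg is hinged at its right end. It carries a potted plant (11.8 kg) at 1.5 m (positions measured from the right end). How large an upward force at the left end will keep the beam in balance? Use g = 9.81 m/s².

F ≈ 195 N

Choose the right end as the axis so the unknown pivot reaction has zero arm there.
Beam weight: 33.5 × 9.81 = 328.6 N down at 2.86 m → arm 2.86 m, τ = 328.6 × 2.86 = 939.8 N·m counterclockwise.
Potted plant: 11.8 × 9.81 = 115.8 N down at 1.5 m → arm 1.5 m, τ = 115.8 × 1.5 = 173.7 N·m counterclockwise.
Net moment of the loads = 1114 N·m counterclockwise.
The upward force F acts at the left end, arm 5.72 m, giving F × 5.72 clockwise.
For rotational equilibrium, F × 5.72 = 1114, so F = 1114 / 5.72 = 195 N.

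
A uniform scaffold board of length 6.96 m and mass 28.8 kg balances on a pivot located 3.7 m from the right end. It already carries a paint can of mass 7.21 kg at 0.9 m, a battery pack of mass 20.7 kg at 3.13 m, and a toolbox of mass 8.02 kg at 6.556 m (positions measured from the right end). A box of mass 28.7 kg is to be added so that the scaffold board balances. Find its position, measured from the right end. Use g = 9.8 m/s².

x ≈ 4.24 m from the right end

Sum moments about the pivot (at 3.7 m from the right end) (the support reaction has zero arm there).
Beam weight: 28.8 × 9.8 = 282.2 N down at 3.48 m → arm 0.22 m, τ = 282.2 × 0.22 = 62.08 N·m clockwise.
Paint can: 7.21 × 9.8 = 70.66 N down at 0.9 m → arm 2.8 m, τ = 70.66 × 2.8 = 197.8 N·m clockwise.
Battery pack: 20.7 × 9.8 = 202.9 N down at 3.13 m → arm 0.57 m, τ = 202.9 × 0.57 = 115.7 N·m clockwise.
Toolbox: 8.02 × 9.8 = 78.6 N down at 6.556 m → arm 2.856 m, τ = 78.6 × 2.856 = 224.5 N·m counterclockwise.
Net moment of existing loads = 151.1 N·m clockwise.
The box weighs 28.7 × 9.8 = 281.3 N and must supply an equal counterclockwise moment, so its lever arm about the pivot is 151.1 / 281.3 = 0.537 m.
That puts it at 3.7 + 0.537 = 4.24 m from the right end.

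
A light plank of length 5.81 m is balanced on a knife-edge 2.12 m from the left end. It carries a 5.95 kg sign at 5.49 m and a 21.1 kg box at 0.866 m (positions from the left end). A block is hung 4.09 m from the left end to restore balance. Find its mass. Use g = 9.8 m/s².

m ≈ 3.25 kg

Take moments about the knife-edge (at 2.12 m from the left end).
Sign: 5.95 × 9.8 = 58.31 N down at 5.49 m → arm 3.37 m, τ = 58.31 × 3.37 = 196.5 N·m clockwise.
Box: 21.1 × 9.8 = 206.8 N down at 0.866 m → arm 1.254 m, τ = 206.8 × 1.254 = 259.3 N·m counterclockwise.
Net moment of known loads = 62.8 N·m counterclockwise.
An unknown mass m at 4.09 m has arm 1.97 m; its moment is m·g·1.97 clockwise.
For rotational equilibrium, m × 9.8 × 1.97 = 62.8, so m = 62.8 / (9.8 × 1.97) = 3.25 kg.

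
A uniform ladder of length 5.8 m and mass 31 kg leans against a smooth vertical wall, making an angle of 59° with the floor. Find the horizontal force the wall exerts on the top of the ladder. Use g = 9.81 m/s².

Sum moments about the foot of the ladder (the floor normal and friction both act there and drop out).
Ladder weight 31×9.81 = 304.1 N acts at 2.9 m along the ladder; its horizontal arm is 2.9·cos59° = 1.494 m → τ = 454.3 N·m clockwise.
Wall normal N acts horizontally at the top; its moment arm is the height L sinθ = 5.8·sin59° = 4.972 m, counterclockwise.
Στ = 0 ⇒ N × 4.972 = 454.3 ⇒ N = 91.4 N.

N_wall ≈ 91.4 N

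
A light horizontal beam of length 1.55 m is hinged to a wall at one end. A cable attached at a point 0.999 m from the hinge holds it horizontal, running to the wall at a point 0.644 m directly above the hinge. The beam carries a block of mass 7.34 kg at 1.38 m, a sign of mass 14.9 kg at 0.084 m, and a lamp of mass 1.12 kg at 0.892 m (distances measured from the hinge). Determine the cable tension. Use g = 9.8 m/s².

About the hinge:
Block: 7.34 × 9.8 = 71.93 N down at 1.38 m → arm 1.38 m, τ = 71.93 × 1.38 = 99.26 N·m clockwise.
Sign: 14.9 × 9.8 = 146 N down at 0.084 m → arm 0.084 m, τ = 146 × 0.084 = 12.26 N·m clockwise.
Lamp: 1.12 × 9.8 = 10.98 N down at 0.892 m → arm 0.892 m, τ = 10.98 × 0.892 = 9.794 N·m clockwise.
Total clockwise load moment = 121.3 N·m.
The cable tension T acts at 0.999 m; only its component perpendicular to the beam, T sinθ, produces torque. sinθ = h/√(h²+d²) = 0.644/√(0.644²+0.999²) = 0.5418.
Balancing moments: T × 0.999 × 0.5418 = 121.3, giving T = 121.3 / 0.5413 = 224 N.

T ≈ 224 N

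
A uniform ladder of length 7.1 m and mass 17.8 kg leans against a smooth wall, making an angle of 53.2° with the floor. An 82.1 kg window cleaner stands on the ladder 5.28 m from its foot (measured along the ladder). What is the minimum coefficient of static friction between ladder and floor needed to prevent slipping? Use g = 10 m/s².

Taking torques about the foot of the ladder:
Ladder weight 17.8×10 = 178 N acts at 3.55 m along the ladder; its horizontal arm is 3.55·cos53.2° = 2.127 m → τ = 378.6 N·m clockwise.
Window cleaner: 82.1×10 = 821 N at 5.28 m → arm 3.163 m → τ = 2597 N·m clockwise.
Wall normal N acts horizontally at the top; its moment arm is the height L sinθ = 7.1·sin53.2° = 5.685 m, counterclockwise.
Balancing moments: N × 5.685 = 2976, giving N = 523.5 N.
ΣFx = 0 ⇒ f = N_wall = 523.5 N. ΣFy = 0 ⇒ N_floor = 999 N.
μ_min = f / N_floor = 523.5 / 999 = 0.524.

μ_min ≈ 0.524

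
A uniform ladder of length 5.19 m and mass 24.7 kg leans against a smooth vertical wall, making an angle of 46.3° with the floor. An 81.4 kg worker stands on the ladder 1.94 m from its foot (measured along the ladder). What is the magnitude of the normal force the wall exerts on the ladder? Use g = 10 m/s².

N_wall ≈ 409 N

Choose the foot of the ladder as the axis so the floor normal and friction both act there and drop out.
Ladder weight 24.7×10 = 247 N acts at 2.595 m along the ladder; its horizontal arm is 2.595·cos46.3° = 1.793 m → τ = 442.9 N·m clockwise.
Worker: 81.4×10 = 814 N at 1.94 m → arm 1.34 m → τ = 1091 N·m clockwise.
Wall normal N acts horizontally at the top; its moment arm is the height L sinθ = 5.19·sin46.3° = 3.752 m, counterclockwise.
Balancing moments: N × 3.752 = 1534, giving N = 409 N.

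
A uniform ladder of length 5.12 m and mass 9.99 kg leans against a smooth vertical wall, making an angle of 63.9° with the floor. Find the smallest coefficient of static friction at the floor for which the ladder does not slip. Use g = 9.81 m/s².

Sum moments about the foot of the ladder (the floor normal and friction both act there and drop out).
Ladder weight 9.99×9.81 = 98 N acts at 2.56 m along the ladder; its horizontal arm is 2.56·cos63.9° = 1.126 m → τ = 110.3 N·m clockwise.
Wall normal N acts horizontally at the top; its moment arm is the height L sinθ = 5.12·sin63.9° = 4.598 m, counterclockwise.
For rotational equilibrium, N × 4.598 = 110.3, so N = 23.99 N.
ΣFx = 0 ⇒ f = N_wall = 23.99 N. ΣFy = 0 ⇒ N_floor = 98 N.
μ_min = f / N_floor = 23.99 / 98 = 0.245.

μ_min ≈ 0.245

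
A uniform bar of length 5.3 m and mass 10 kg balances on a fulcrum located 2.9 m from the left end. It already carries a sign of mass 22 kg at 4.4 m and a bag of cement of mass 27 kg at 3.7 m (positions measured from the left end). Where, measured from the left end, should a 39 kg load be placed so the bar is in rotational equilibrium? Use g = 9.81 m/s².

x ≈ 1.56 m from the left end

Taking torques about the fulcrum (at 2.9 m from the left end):
Beam weight: 10 × 9.81 = 98.1 N down at 2.65 m → arm 0.25 m, τ = 98.1 × 0.25 = 24.52 N·m counterclockwise.
Sign: 22 × 9.81 = 215.8 N down at 4.4 m → arm 1.5 m, τ = 215.8 × 1.5 = 323.7 N·m clockwise.
Bag of cement: 27 × 9.81 = 264.9 N down at 3.7 m → arm 0.8 m, τ = 264.9 × 0.8 = 211.9 N·m clockwise.
Net moment of existing loads = 511.1 N·m clockwise.
The load weighs 39 × 9.81 = 382.6 N and must supply an equal counterclockwise moment, so its lever arm about the fulcrum is 511.1 / 382.6 = 1.34 m.
That puts it at 2.9 − 1.34 = 1.56 m from the left end.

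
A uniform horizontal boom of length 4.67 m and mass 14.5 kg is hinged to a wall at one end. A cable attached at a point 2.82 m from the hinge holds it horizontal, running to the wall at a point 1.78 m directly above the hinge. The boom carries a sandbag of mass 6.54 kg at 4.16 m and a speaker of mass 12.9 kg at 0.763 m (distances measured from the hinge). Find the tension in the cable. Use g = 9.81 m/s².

Choose the hinge as the axis so the unknown hinge reaction has zero arm there.
Beam weight: 14.5 × 9.81 = 142.2 N down at 2.335 m → arm 2.335 m, τ = 142.2 × 2.335 = 332 N·m clockwise.
Sandbag: 6.54 × 9.81 = 64.16 N down at 4.16 m → arm 4.16 m, τ = 64.16 × 4.16 = 266.9 N·m clockwise.
Speaker: 12.9 × 9.81 = 126.5 N down at 0.763 m → arm 0.763 m, τ = 126.5 × 0.763 = 96.52 N·m clockwise.
Total clockwise load moment = 695.4 N·m.
The cable tension T acts at 2.82 m; only its component perpendicular to the boom, T sinθ, produces torque. sinθ = h/√(h²+d²) = 1.78/√(1.78²+2.82²) = 0.5338.
For rotational equilibrium, T × 2.82 × 0.5338 = 695.4, so T = 695.4 / 1.505 = 462 N.

T ≈ 462 N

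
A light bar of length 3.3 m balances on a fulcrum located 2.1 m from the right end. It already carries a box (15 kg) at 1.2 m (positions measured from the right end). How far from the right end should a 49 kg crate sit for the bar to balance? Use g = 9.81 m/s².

x ≈ 2.38 m from the right end

Choose the fulcrum (at 2.1 m from the right end) as the axis so the support reaction has zero arm there.
Box: 15 × 9.81 = 147.2 N down at 1.2 m → arm 0.9 m, τ = 147.2 × 0.9 = 132.5 N·m clockwise.
Net moment of existing loads = 132.5 N·m clockwise.
The crate weighs 49 × 9.81 = 480.7 N and must supply an equal counterclockwise moment, so its lever arm about the fulcrum is 132.5 / 480.7 = 0.276 m.
That puts it at 2.1 + 0.276 = 2.38 m from the right end.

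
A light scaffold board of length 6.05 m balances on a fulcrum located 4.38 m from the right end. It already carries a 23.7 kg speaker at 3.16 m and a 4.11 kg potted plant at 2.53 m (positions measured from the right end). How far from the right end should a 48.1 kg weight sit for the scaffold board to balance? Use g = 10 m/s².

Choose the fulcrum (at 4.38 m from the right end) as the axis so the support reaction has zero arm there.
Speaker: 23.7 × 10 = 237 N down at 3.16 m → arm 1.22 m, τ = 237 × 1.22 = 289.1 N·m clockwise.
Potted plant: 4.11 × 10 = 41.1 N down at 2.53 m → arm 1.85 m, τ = 41.1 × 1.85 = 76.04 N·m clockwise.
Net moment of existing loads = 365.1 N·m clockwise.
The weight weighs 48.1 × 10 = 481 N and must supply an equal counterclockwise moment, so its lever arm about the fulcrum is 365.1 / 481 = 0.759 m.
That puts it at 4.38 + 0.759 = 5.14 m from the right end.

x ≈ 5.14 m from the right end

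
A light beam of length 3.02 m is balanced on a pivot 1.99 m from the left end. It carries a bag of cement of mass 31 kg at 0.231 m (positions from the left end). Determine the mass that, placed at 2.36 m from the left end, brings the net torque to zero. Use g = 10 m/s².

m ≈ 147 kg

Take moments about the pivot (at 1.99 m from the left end).
Bag of cement: 31 × 10 = 310 N down at 0.231 m → arm 1.759 m, τ = 310 × 1.759 = 545.3 N·m counterclockwise.
Net moment of known loads = 545.3 N·m counterclockwise.
An unknown mass m at 2.36 m has arm 0.37 m; its moment is m·g·0.37 clockwise.
Setting net torque to zero: m × 10 × 0.37 = 545.3 → m = 545.3 / (10 × 0.37) = 147 kg.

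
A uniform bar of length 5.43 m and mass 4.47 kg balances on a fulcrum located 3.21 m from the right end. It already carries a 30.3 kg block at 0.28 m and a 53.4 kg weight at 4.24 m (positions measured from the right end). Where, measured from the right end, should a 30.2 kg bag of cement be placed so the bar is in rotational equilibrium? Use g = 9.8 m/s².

x ≈ 4.4 m from the right end

Take moments about the fulcrum (at 3.21 m from the right end).
Beam weight: 4.47 × 9.8 = 43.81 N down at 2.715 m → arm 0.495 m, τ = 43.81 × 0.495 = 21.69 N·m clockwise.
Block: 30.3 × 9.8 = 296.9 N down at 0.28 m → arm 2.93 m, τ = 296.9 × 2.93 = 869.9 N·m clockwise.
Weight: 53.4 × 9.8 = 523.3 N down at 4.24 m → arm 1.03 m, τ = 523.3 × 1.03 = 539 N·m counterclockwise.
Net moment of existing loads = 352.6 N·m clockwise.
The bag of cement weighs 30.2 × 9.8 = 296 N and must supply an equal counterclockwise moment, so its lever arm about the fulcrum is 352.6 / 296 = 1.19 m.
That puts it at 3.21 + 1.19 = 4.4 m from the right end.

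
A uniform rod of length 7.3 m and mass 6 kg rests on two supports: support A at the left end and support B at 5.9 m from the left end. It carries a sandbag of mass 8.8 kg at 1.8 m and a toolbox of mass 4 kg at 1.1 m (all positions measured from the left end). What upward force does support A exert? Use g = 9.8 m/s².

R_A ≈ 114 N

Take moments about support B.
Beam weight: 6 × 9.8 = 58.8 N down at 3.65 m → arm 2.25 m, τ = 58.8 × 2.25 = 132.3 N·m counterclockwise.
Sandbag: 8.8 × 9.8 = 86.24 N down at 1.8 m → arm 4.1 m, τ = 86.24 × 4.1 = 353.6 N·m counterclockwise.
Toolbox: 4 × 9.8 = 39.2 N down at 1.1 m → arm 4.8 m, τ = 39.2 × 4.8 = 188.2 N·m counterclockwise.
Net load moment about support B = 674.1 N·m counterclockwise.
Reaction R at support A is upward at 0 m, arm 5.9 m → moment R × 5.9 clockwise.
For rotational equilibrium, R × 5.9 = 674.1, so R = 114 N.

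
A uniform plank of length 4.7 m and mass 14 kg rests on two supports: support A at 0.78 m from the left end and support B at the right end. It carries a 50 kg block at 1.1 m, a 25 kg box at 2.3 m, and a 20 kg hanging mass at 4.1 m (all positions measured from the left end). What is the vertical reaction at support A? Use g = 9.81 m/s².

Sum moments about support B (its reaction then has zero moment arm).
Beam weight: 14 × 9.81 = 137.3 N down at 2.35 m → arm 2.35 m, τ = 137.3 × 2.35 = 322.7 N·m counterclockwise.
Block: 50 × 9.81 = 490.5 N down at 1.1 m → arm 3.6 m, τ = 490.5 × 3.6 = 1766 N·m counterclockwise.
Box: 25 × 9.81 = 245.2 N down at 2.3 m → arm 2.4 m, τ = 245.2 × 2.4 = 588.5 N·m counterclockwise.
Hanging mass: 20 × 9.81 = 196.2 N down at 4.1 m → arm 0.6 m, τ = 196.2 × 0.6 = 117.7 N·m counterclockwise.
Net load moment about support B = 2795 N·m counterclockwise.
Reaction R at support A is upward at 0.78 m, arm 3.92 m → moment R × 3.92 clockwise.
Setting net torque to zero: R × 3.92 = 2795 → R = 713 N.

R_A ≈ 713 N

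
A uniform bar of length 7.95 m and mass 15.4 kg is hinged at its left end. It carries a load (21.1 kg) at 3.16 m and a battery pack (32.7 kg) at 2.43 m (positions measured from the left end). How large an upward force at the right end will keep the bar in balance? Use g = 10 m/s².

F ≈ 261 N

Choose the left end as the axis so the unknown pivot reaction has zero arm there.
Beam weight: 15.4 × 10 = 154 N down at 3.975 m → arm 3.975 m, τ = 154 × 3.975 = 612.1 N·m clockwise.
Load: 21.1 × 10 = 211 N down at 3.16 m → arm 3.16 m, τ = 211 × 3.16 = 666.8 N·m clockwise.
Battery pack: 32.7 × 10 = 327 N down at 2.43 m → arm 2.43 m, τ = 327 × 2.43 = 794.6 N·m clockwise.
Net moment of the loads = 2074 N·m clockwise.
The upward force F acts at the right end, arm 7.95 m, giving F × 7.95 counterclockwise.
Balancing moments: F × 7.95 = 2074, giving F = 2074 / 7.95 = 261 N.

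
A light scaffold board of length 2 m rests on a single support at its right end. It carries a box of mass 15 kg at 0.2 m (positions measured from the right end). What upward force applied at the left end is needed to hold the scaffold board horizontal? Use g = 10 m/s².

F ≈ 15 N

Choose the right end as the axis so the unknown pivot reaction has zero arm there.
Box: 15 × 10 = 150 N down at 0.2 m → arm 0.2 m, τ = 150 × 0.2 = 30 N·m counterclockwise.
Net moment of the loads = 30 N·m counterclockwise.
The upward force F acts at the left end, arm 2 m, giving F × 2 clockwise.
Στ = 0 ⇒ F × 2 = 30 ⇒ F = 30 / 2 = 15 N.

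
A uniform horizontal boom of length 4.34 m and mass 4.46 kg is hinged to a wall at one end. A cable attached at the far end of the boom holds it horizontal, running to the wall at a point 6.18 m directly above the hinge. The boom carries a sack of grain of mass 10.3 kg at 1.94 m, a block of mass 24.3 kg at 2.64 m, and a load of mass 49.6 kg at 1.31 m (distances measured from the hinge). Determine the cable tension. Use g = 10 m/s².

Choose the hinge as the axis so the unknown hinge reaction has zero arm there.
Beam weight: 4.46 × 10 = 44.6 N down at 2.17 m → arm 2.17 m, τ = 44.6 × 2.17 = 96.78 N·m clockwise.
Sack of grain: 10.3 × 10 = 103 N down at 1.94 m → arm 1.94 m, τ = 103 × 1.94 = 199.8 N·m clockwise.
Block: 24.3 × 10 = 243 N down at 2.64 m → arm 2.64 m, τ = 243 × 2.64 = 641.5 N·m clockwise.
Load: 49.6 × 10 = 496 N down at 1.31 m → arm 1.31 m, τ = 496 × 1.31 = 649.8 N·m clockwise.
Total clockwise load moment = 1588 N·m.
The cable tension T acts at 4.34 m; only its component perpendicular to the boom, T sinθ, produces torque. sinθ = h/√(h²+d²) = 6.18/√(6.18²+4.34²) = 0.8184.
Στ = 0 ⇒ T × 4.34 × 0.8184 = 1588 ⇒ T = 1588 / 3.552 = 447 N.

T ≈ 447 N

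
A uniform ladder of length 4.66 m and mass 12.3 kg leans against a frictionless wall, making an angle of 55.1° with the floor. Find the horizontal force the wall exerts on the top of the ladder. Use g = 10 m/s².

Taking torques about the foot of the ladder:
Ladder weight 12.3×10 = 123 N acts at 2.33 m along the ladder; its horizontal arm is 2.33·cos55.1° = 1.333 m → τ = 164 N·m clockwise.
Wall normal N acts horizontally at the top; its moment arm is the height L sinθ = 4.66·sin55.1° = 3.822 m, counterclockwise.
Balancing moments: N × 3.822 = 164, giving N = 42.9 N.

N_wall ≈ 42.9 N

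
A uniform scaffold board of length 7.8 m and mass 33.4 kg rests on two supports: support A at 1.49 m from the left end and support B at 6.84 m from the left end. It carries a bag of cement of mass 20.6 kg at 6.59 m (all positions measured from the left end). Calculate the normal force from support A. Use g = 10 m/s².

Taking torques about support B:
Beam weight: 33.4 × 10 = 334 N down at 3.9 m → arm 2.94 m, τ = 334 × 2.94 = 982 N·m counterclockwise.
Bag of cement: 20.6 × 10 = 206 N down at 6.59 m → arm 0.25 m, τ = 206 × 0.25 = 51.5 N·m counterclockwise.
Net load moment about support B = 1034 N·m counterclockwise.
Reaction R at support A is upward at 1.49 m, arm 5.35 m → moment R × 5.35 clockwise.
Balancing moments: R × 5.35 = 1034, giving R = 193 N.

R_A ≈ 193 N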